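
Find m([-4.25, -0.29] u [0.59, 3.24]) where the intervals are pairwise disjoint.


For pairwise disjoint intervals, m(union) = sum of lengths.
= (-0.29 - -4.25) + (3.24 - 0.59)
= 3.96 + 2.65
= 6.61


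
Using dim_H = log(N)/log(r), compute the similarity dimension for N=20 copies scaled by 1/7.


For a self-similar set with N copies scaled by 1/r:
dim_H = log(N)/log(r) = log(20)/log(7)
= 2.995732/1.94591
= 1.539502


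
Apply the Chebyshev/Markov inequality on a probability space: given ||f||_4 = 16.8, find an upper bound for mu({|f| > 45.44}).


Chebyshev/Markov inequality: mu(|f| > eps) <= (||f||_p / eps)^p
Step 1: ||f||_4 / eps = 16.8 / 45.44 = 0.369718
Step 2: Raise to power p = 4:
  (0.369718)^4 = 0.018685
Step 3: Therefore mu(|f| > 45.44) <= 0.018685


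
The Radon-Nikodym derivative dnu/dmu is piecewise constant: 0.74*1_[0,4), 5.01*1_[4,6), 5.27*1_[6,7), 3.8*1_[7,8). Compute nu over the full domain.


Integrate each piece of the Radon-Nikodym derivative:
Step 1: integral_0^4 0.74 dx = 0.74*(4-0) = 0.74*4 = 2.96
Step 2: integral_4^6 5.01 dx = 5.01*(6-4) = 5.01*2 = 10.02
Step 3: integral_6^7 5.27 dx = 5.27*(7-6) = 5.27*1 = 5.27
Step 4: integral_7^8 3.8 dx = 3.8*(8-7) = 3.8*1 = 3.8
Total: 2.96 + 10.02 + 5.27 + 3.8 = 22.05


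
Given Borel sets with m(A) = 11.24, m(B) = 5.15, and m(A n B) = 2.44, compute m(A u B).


By inclusion-exclusion: m(A u B) = m(A) + m(B) - m(A n B)
= 11.24 + 5.15 - 2.44
= 13.95


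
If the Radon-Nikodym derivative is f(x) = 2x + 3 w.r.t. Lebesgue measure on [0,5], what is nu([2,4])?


nu(A) = integral_A (dnu/dmu) dmu = integral_2^4 (2x + 3) dx
Step 1: Antiderivative F(x) = (2/2)x^2 + 3x
Step 2: F(4) = (2/2)*4^2 + 3*4 = 16 + 12 = 28
Step 3: F(2) = (2/2)*2^2 + 3*2 = 4 + 6 = 10
Step 4: nu([2,4]) = F(4) - F(2) = 28 - 10 = 18


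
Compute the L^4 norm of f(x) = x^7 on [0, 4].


Step 1: ||f||_4 = (integral_0^4 |x^7|^4 dx)^(1/4)
     = (integral_0^4 x^28 dx)^(1/4)
Step 2: integral_0^4 x^28 dx = [x^29/(29)] from 0 to 4 = 4^29/29
     = 288230376151711744/29 = 9.938978e+15
Step 3: ||f||_4 = (9.938978e+15)^(1/4) = 9984.709588


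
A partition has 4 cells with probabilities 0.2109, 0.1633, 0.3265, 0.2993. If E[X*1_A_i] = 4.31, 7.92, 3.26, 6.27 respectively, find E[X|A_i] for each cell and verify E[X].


For each cell A_i: E[X|A_i] = E[X*1_A_i] / P(A_i)
Step 1: E[X|A_1] = 4.31 / 0.2109 = 20.436226
Step 2: E[X|A_2] = 7.92 / 0.1633 = 48.499694
Step 3: E[X|A_3] = 3.26 / 0.3265 = 9.984686
Step 4: E[X|A_4] = 6.27 / 0.2993 = 20.948881
Verification: E[X] = sum E[X*1_A_i] = 4.31 + 7.92 + 3.26 + 6.27 = 21.76


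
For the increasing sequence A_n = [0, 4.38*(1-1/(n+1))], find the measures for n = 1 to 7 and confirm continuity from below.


By continuity of measure from below: if A_n increases to A, then m(A_n) -> m(A).
Here A = [0, 4.38], so m(A) = 4.38
Step 1: a_1 = 4.38*(1 - 1/2) = 2.19, m(A_1) = 2.19
Step 2: a_2 = 4.38*(1 - 1/3) = 2.92, m(A_2) = 2.92
Step 3: a_3 = 4.38*(1 - 1/4) = 3.285, m(A_3) = 3.285
Step 4: a_4 = 4.38*(1 - 1/5) = 3.504, m(A_4) = 3.504
Step 5: a_5 = 4.38*(1 - 1/6) = 3.65, m(A_5) = 3.65
Step 6: a_6 = 4.38*(1 - 1/7) = 3.7543, m(A_6) = 3.7543
Step 7: a_7 = 4.38*(1 - 1/8) = 3.8325, m(A_7) = 3.8325
Limit: m(A_n) -> m([0,4.38]) = 4.38


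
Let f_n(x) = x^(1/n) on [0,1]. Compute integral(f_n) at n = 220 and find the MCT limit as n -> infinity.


At n = 220: f_220(x) = x^(1/220).
Step 1: integral(x^(1/220), 0, 1) = [x^(1/220+1) / (1/220+1)] from 0 to 1
     = 1 / (1/220 + 1) = 1 / ((220+1)/220) = 220/(220+1)
     = 220/221 = 0.995475
Step 2: As n -> infinity, f_n(x) = x^(1/n) -> 1 for x in (0,1], and f_n is increasing in n.
By MCT, lim_n integral(f_n) = integral(lim_n f_n) = integral(1, 0, 1) = 1.
Step 3: Verify convergence: 220/221 = 0.995475 -> 1


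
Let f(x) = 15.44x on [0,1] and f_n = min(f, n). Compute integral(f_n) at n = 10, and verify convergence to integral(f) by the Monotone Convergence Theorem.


f(x) = 15.44x on [0,1]; f_n(x) = min(15.44x, n). At n = 10:
Step 1: f(x) reaches 10 at x = 10/15.44 = 0.647668
Step 2: integral(f_10) = integral(15.44x, 0, 0.647668) + integral(10, 0.647668, 1)
       = 15.44*0.647668^2/2 + 10*(1 - 0.647668)
       = 3.238342 + 3.523316
       = 6.761658
Step 3: As n -> infinity, f_n increases to f, so by MCT integral(f_n) -> integral(f) = 15.44/2 = 7.72.
Convergence: integral(f_10) = 6.761658 -> 7.72 as n -> infinity


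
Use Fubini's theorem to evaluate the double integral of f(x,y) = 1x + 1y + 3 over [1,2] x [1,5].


By Fubini, integrate in x first, then y.
Step 1: Fix y, integrate over x in [1,2]:
  integral(1x + 1y + 3, x=1..2)
  = 1*(2^2 - 1^2)/2 + (1y + 3)*(2 - 1)
  = 1.5 + (1y + 3)*1
  = 1.5 + 1y + 3
  = 4.5 + 1y
Step 2: Integrate over y in [1,5]:
  integral(4.5 + 1y, y=1..5)
  = 4.5*4 + 1*(5^2 - 1^2)/2
  = 18 + 12
  = 30


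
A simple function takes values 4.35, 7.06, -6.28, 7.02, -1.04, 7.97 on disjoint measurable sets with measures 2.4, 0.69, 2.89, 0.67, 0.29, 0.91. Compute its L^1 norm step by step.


Step 1: Compute |f_i|^1 for each value:
  |4.35|^1 = 4.35
  |7.06|^1 = 7.06
  |-6.28|^1 = 6.28
  |7.02|^1 = 7.02
  |-1.04|^1 = 1.04
  |7.97|^1 = 7.97
Step 2: Multiply by measures and sum:
  4.35 * 2.4 = 10.44
  7.06 * 0.69 = 4.8714
  6.28 * 2.89 = 18.1492
  7.02 * 0.67 = 4.7034
  1.04 * 0.29 = 0.3016
  7.97 * 0.91 = 7.2527
Sum = 10.44 + 4.8714 + 18.1492 + 4.7034 + 0.3016 + 7.2527 = 45.7183
Step 3: Take the p-th root:
||f||_1 = (45.7183)^(1/1) = 45.7183


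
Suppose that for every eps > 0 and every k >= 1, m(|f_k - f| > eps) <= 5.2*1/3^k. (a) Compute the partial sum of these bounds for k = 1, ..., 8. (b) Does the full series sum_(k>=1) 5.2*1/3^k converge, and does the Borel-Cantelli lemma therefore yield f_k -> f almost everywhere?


Step 1: List the terms 5.2*1/3^k for k = 1 to 8:
  k=1: 1.733333
  k=2: 0.577778
  k=3: 0.192593
  k=4: 0.064198
  k=5: 0.021399
  k=6: 0.007133
  k=7: 0.002378
  k=8: 7.925621e-04
Step 2: Partial sum = 1.733333 + 0.577778 + 0.192593 + 0.064198 + 0.021399 + 0.007133 + 0.002378 + 7.925621e-04
     = 2.599604
Step 3: The full series sum_(k>=1) 5.2*1/3^k converges (geometric series with ratio 1/3 < 1; a constant multiple of a convergent series converges).
Step 4: Fix eps > 0. Since sum_k m(|f_k - f| > eps) < infinity, the Borel-Cantelli lemma gives
        m(limsup_k {|f_k - f| > eps}) = 0, i.e. for a.e. x, |f_k(x) - f(x)| <= eps for all large k.
        Applying this with eps = 1/j for j = 1, 2, ... and intersecting the countably many full-measure sets,
        for a.e. x we get limsup_k |f_k(x) - f(x)| <= 1/j for every j, hence f_k -> f almost everywhere.
Conclusion: series converges; Borel-Cantelli yields f_k -> f a.e.


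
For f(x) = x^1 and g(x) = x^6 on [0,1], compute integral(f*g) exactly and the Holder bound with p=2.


Step 1: Exact integral of f*g = integral(x^7, 0, 1) = 1/8
     = 0.125
Step 2: Holder bound with p=2, q=2:
  ||f||_p = (integral x^2 dx)^(1/2) = (1/3)^(1/2) = 0.57735
  ||g||_q = (integral x^12 dx)^(1/2) = (1/13)^(1/2) = 0.27735
Step 3: Holder bound = ||f||_p * ||g||_q = 0.57735 * 0.27735 = 0.160128
Verification: 0.125 <= 0.160128 (Holder holds)


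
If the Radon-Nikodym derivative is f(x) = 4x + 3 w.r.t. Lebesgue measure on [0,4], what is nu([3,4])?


nu(A) = integral_A (dnu/dmu) dmu = integral_3^4 (4x + 3) dx
Step 1: Antiderivative F(x) = (4/2)x^2 + 3x
Step 2: F(4) = (4/2)*4^2 + 3*4 = 32 + 12 = 44
Step 3: F(3) = (4/2)*3^2 + 3*3 = 18 + 9 = 27
Step 4: nu([3,4]) = F(4) - F(3) = 44 - 27 = 17


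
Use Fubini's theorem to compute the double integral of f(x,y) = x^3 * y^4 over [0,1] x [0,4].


By Fubini's theorem, the double integral factors as a product of single integrals:
Step 1: integral_0^1 x^3 dx = [x^4/4] from 0 to 1
     = 1^4/4 = 0.25
Step 2: integral_0^4 y^4 dy = [y^5/5] from 0 to 4
     = 4^5/5 = 204.8
Step 3: Double integral = 0.25 * 204.8 = 51.2


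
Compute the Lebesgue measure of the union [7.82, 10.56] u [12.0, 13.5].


For pairwise disjoint intervals, m(union) = sum of lengths.
= (10.56 - 7.82) + (13.5 - 12.0)
= 2.74 + 1.5
= 4.24


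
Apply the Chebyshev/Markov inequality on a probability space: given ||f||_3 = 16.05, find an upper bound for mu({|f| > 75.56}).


Chebyshev/Markov inequality: mu(|f| > eps) <= (||f||_p / eps)^p
Step 1: ||f||_3 / eps = 16.05 / 75.56 = 0.212414
Step 2: Raise to power p = 3:
  (0.212414)^3 = 0.009584
Step 3: Therefore mu(|f| > 75.56) <= 0.009584


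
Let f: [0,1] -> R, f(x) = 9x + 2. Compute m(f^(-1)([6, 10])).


f^(-1)([6, 10]) = {x : 6 <= 9x + 2 <= 10}
Solving: (6 - 2)/9 <= x <= (10 - 2)/9
= [0.444444, 0.888889]
Intersecting with [0,1]: [0.444444, 0.888889]
Measure = 0.888889 - 0.444444 = 0.444444


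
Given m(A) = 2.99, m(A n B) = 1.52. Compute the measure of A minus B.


m(A \ B) = m(A) - m(A n B)
= 2.99 - 1.52
= 1.47


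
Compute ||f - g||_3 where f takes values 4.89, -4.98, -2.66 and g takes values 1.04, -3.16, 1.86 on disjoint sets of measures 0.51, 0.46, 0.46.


Step 1: Compute differences f_i - g_i:
  4.89 - 1.04 = 3.85
  -4.98 - -3.16 = -1.82
  -2.66 - 1.86 = -4.52
Step 2: Compute |diff|^3 * measure for each set:
  |3.85|^3 * 0.51 = 57.066625 * 0.51 = 29.103979
  |-1.82|^3 * 0.46 = 6.028568 * 0.46 = 2.773141
  |-4.52|^3 * 0.46 = 92.345408 * 0.46 = 42.478888
Step 3: Sum = 74.356008
Step 4: ||f-g||_3 = (74.356008)^(1/3) = 4.205058


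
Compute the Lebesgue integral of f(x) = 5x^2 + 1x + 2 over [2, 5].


The Lebesgue integral of a Riemann-integrable function agrees with the Riemann integral.
Antiderivative F(x) = (5/3)x^3 + (1/2)x^2 + 2x
F(5) = (5/3)*5^3 + (1/2)*5^2 + 2*5
     = (5/3)*125 + (1/2)*25 + 2*5
     = 208.333333 + 12.5 + 10
     = 230.833333
F(2) = 19.333333
Integral = F(5) - F(2) = 230.833333 - 19.333333 = 211.5


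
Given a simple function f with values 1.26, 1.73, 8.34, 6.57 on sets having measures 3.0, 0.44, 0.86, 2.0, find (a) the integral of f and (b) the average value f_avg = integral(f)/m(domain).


Step 1: Integral = sum(value_i * measure_i)
= 1.26*3.0 + 1.73*0.44 + 8.34*0.86 + 6.57*2.0
= 3.78 + 0.7612 + 7.1724 + 13.14
= 24.8536
Step 2: Total measure of domain = 3.0 + 0.44 + 0.86 + 2.0 = 6.3
Step 3: Average value = 24.8536 / 6.3 = 3.945016


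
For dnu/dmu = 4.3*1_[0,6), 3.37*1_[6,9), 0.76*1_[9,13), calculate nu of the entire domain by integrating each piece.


Integrate each piece of the Radon-Nikodym derivative:
Step 1: integral_0^6 4.3 dx = 4.3*(6-0) = 4.3*6 = 25.8
Step 2: integral_6^9 3.37 dx = 3.37*(9-6) = 3.37*3 = 10.11
Step 3: integral_9^13 0.76 dx = 0.76*(13-9) = 0.76*4 = 3.04
Total: 25.8 + 10.11 + 3.04 = 38.95


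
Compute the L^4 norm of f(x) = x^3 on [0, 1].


Step 1: ||f||_4 = (integral_0^1 |x^3|^4 dx)^(1/4)
     = (integral_0^1 x^12 dx)^(1/4)
Step 2: integral_0^1 x^12 dx = [x^13/(13)] from 0 to 1 = 1^13/13
     = 1/13 = 0.076923
Step 3: ||f||_4 = (0.076923)^(1/4) = 0.52664


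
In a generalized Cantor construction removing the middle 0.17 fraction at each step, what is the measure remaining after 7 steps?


Step 1: At each step, fraction remaining = 1 - 0.17 = 0.83
Step 2: After 7 steps, measure = (0.83)^7
Result = 0.271361


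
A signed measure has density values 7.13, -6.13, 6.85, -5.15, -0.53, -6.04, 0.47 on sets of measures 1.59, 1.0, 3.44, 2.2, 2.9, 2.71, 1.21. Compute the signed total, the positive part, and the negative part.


Step 1: Compute signed measure on each set:
  Set 1: 7.13 * 1.59 = 11.3367
  Set 2: -6.13 * 1.0 = -6.13
  Set 3: 6.85 * 3.44 = 23.564
  Set 4: -5.15 * 2.2 = -11.33
  Set 5: -0.53 * 2.9 = -1.537
  Set 6: -6.04 * 2.71 = -16.3684
  Set 7: 0.47 * 1.21 = 0.5687
Step 2: Total signed measure = (11.3367) + (-6.13) + (23.564) + (-11.33) + (-1.537) + (-16.3684) + (0.5687)
     = 0.104
Step 3: Positive part mu+(X) = sum of positive contributions = 35.4694
Step 4: Negative part mu-(X) = |sum of negative contributions| = 35.3654


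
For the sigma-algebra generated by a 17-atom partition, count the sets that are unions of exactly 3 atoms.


Each element of F is a union of some subset of the 17 atoms.
Elements that are unions of exactly 3 atoms correspond to 3-element subsets of the 17 atoms.
Count = C(17, 3) = 17! / (3! * 14!) = 680.


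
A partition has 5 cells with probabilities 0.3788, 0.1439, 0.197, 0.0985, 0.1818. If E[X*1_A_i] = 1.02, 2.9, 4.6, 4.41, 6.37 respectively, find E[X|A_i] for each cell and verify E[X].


For each cell A_i: E[X|A_i] = E[X*1_A_i] / P(A_i)
Step 1: E[X|A_1] = 1.02 / 0.3788 = 2.692714
Step 2: E[X|A_2] = 2.9 / 0.1439 = 20.152884
Step 3: E[X|A_3] = 4.6 / 0.197 = 23.350254
Step 4: E[X|A_4] = 4.41 / 0.0985 = 44.771574
Step 5: E[X|A_5] = 6.37 / 0.1818 = 35.038504
Verification: E[X] = sum E[X*1_A_i] = 1.02 + 2.9 + 4.6 + 4.41 + 6.37 = 19.3


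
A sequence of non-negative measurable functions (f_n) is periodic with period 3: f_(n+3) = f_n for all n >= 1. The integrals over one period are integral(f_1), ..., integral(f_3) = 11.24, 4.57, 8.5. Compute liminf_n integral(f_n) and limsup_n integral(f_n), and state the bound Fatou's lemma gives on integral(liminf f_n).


The sequence (integral(f_n)) is periodic with period 3, repeating the values 11.24, 4.57, 8.5 indefinitely.
Step 1: For a periodic sequence, every tail (a_m, a_(m+1), ...) contains all 3 period values infinitely often.
Step 2: Hence inf of every tail = min of the period values = min(11.24, 4.57, 8.5) = 4.57.
        liminf_n integral(f_n) = sup over m of (inf of tail from m) = 4.57.
Step 3: Similarly sup of every tail = max of the period values = 11.24.
        limsup_n integral(f_n) = 11.24.
Step 4: Fatou's lemma: integral(liminf_n f_n) <= liminf_n integral(f_n) = 4.57.
        So the integral of the pointwise liminf is at most 4.57.


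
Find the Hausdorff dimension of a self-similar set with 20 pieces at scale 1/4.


For a self-similar set with N copies scaled by 1/r:
dim_H = log(N)/log(r) = log(20)/log(4)
= 2.995732/1.386294
= 2.160964


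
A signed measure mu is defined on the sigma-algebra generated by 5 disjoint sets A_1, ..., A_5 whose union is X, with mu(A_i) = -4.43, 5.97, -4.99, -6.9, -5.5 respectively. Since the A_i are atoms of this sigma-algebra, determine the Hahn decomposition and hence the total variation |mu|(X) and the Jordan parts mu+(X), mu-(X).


Step 1: Every measurable set is a union of atoms (the cells / points), so a Hahn decomposition is
  obtained by grouping atoms by sign: P = union of atoms with mu > 0, N = union of the remaining atoms.
  Atoms in P (indices): 2;  atoms in N (indices): 1, 3, 4, 5
  Positive values: 5.97
  Negative values: -4.43, -4.99, -6.9, -5.5
Step 2: mu+(X) = mu(P) = sum of positive atom values = 5.97
Step 3: mu-(X) = -mu(N) = sum of |negative atom values| = 21.82
Step 4: |mu|(X) = mu+(X) + mu-(X) = 5.97 + 21.82 = 27.79


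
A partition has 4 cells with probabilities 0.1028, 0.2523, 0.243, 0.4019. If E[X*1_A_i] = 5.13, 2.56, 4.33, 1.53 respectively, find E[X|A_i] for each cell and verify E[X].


For each cell A_i: E[X|A_i] = E[X*1_A_i] / P(A_i)
Step 1: E[X|A_1] = 5.13 / 0.1028 = 49.902724
Step 2: E[X|A_2] = 2.56 / 0.2523 = 10.146651
Step 3: E[X|A_3] = 4.33 / 0.243 = 17.81893
Step 4: E[X|A_4] = 1.53 / 0.4019 = 3.806917
Verification: E[X] = sum E[X*1_A_i] = 5.13 + 2.56 + 4.33 + 1.53 = 13.55


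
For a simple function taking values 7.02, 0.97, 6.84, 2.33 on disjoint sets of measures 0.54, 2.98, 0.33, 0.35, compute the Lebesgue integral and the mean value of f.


Step 1: Integral = sum(value_i * measure_i)
= 7.02*0.54 + 0.97*2.98 + 6.84*0.33 + 2.33*0.35
= 3.7908 + 2.8906 + 2.2572 + 0.8155
= 9.7541
Step 2: Total measure of domain = 0.54 + 2.98 + 0.33 + 0.35 = 4.2
Step 3: Average value = 9.7541 / 4.2 = 2.322405


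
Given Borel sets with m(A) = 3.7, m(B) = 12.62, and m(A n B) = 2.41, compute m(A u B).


By inclusion-exclusion: m(A u B) = m(A) + m(B) - m(A n B)
= 3.7 + 12.62 - 2.41
= 13.91


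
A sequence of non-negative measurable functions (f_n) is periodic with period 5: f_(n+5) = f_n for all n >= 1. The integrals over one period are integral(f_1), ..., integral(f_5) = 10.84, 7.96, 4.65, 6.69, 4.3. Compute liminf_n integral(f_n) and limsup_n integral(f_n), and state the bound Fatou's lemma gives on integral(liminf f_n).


The sequence (integral(f_n)) is periodic with period 5, repeating the values 10.84, 7.96, 4.65, 6.69, 4.3 indefinitely.
Step 1: For a periodic sequence, every tail (a_m, a_(m+1), ...) contains all 5 period values infinitely often.
Step 2: Hence inf of every tail = min of the period values = min(10.84, 7.96, 4.65, 6.69, 4.3) = 4.3.
        liminf_n integral(f_n) = sup over m of (inf of tail from m) = 4.3.
Step 3: Similarly sup of every tail = max of the period values = 10.84.
        limsup_n integral(f_n) = 10.84.
Step 4: Fatou's lemma: integral(liminf_n f_n) <= liminf_n integral(f_n) = 4.3.
        So the integral of the pointwise liminf is at most 4.3.


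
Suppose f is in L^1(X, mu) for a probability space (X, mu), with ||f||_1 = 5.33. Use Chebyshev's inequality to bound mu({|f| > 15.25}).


Chebyshev/Markov inequality: mu(|f| > eps) <= (||f||_p / eps)^p
Step 1: ||f||_1 / eps = 5.33 / 15.25 = 0.349508
Step 2: Raise to power p = 1:
  (0.349508)^1 = 0.349508
Step 3: Therefore mu(|f| > 15.25) <= 0.349508


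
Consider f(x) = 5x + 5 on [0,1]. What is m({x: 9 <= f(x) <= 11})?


f^(-1)([9, 11]) = {x : 9 <= 5x + 5 <= 11}
Solving: (9 - 5)/5 <= x <= (11 - 5)/5
= [0.8, 1.2]
Intersecting with [0,1]: [0.8, 1]
Measure = 1 - 0.8 = 0.2


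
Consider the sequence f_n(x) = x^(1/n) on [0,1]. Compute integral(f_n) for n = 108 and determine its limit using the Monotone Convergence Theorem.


At n = 108: f_108(x) = x^(1/108).
Step 1: integral(x^(1/108), 0, 1) = [x^(1/108+1) / (1/108+1)] from 0 to 1
     = 1 / (1/108 + 1) = 1 / ((108+1)/108) = 108/(108+1)
     = 108/109 = 0.990826
Step 2: As n -> infinity, f_n(x) = x^(1/n) -> 1 for x in (0,1], and f_n is increasing in n.
By MCT, lim_n integral(f_n) = integral(lim_n f_n) = integral(1, 0, 1) = 1.
Step 3: Verify convergence: 108/109 = 0.990826 -> 1


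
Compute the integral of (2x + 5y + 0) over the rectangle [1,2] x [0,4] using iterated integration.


By Fubini, integrate in x first, then y.
Step 1: Fix y, integrate over x in [1,2]:
  integral(2x + 5y + 0, x=1..2)
  = 2*(2^2 - 1^2)/2 + (5y + 0)*(2 - 1)
  = 3 + (5y + 0)*1
  = 3 + 5y + 0
  = 3 + 5y
Step 2: Integrate over y in [0,4]:
  integral(3 + 5y, y=0..4)
  = 3*4 + 5*(4^2 - 0^2)/2
  = 12 + 40
  = 52


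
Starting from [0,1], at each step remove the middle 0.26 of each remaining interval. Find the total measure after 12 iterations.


Step 1: At each step, fraction remaining = 1 - 0.26 = 0.74
Step 2: After 12 steps, measure = (0.74)^12
Result = 0.026964


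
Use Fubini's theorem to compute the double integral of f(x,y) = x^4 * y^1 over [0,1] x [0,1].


By Fubini's theorem, the double integral factors as a product of single integrals:
Step 1: integral_0^1 x^4 dx = [x^5/5] from 0 to 1
     = 1^5/5 = 0.2
Step 2: integral_0^1 y^1 dy = [y^2/2] from 0 to 1
     = 1^2/2 = 0.5
Step 3: Double integral = 0.2 * 0.5 = 0.1


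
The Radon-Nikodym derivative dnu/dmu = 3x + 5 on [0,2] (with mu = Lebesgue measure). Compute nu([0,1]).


nu(A) = integral_A (dnu/dmu) dmu = integral_0^1 (3x + 5) dx
Step 1: Antiderivative F(x) = (3/2)x^2 + 5x
Step 2: F(1) = (3/2)*1^2 + 5*1 = 1.5 + 5 = 6.5
Step 3: F(0) = (3/2)*0^2 + 5*0 = 0.0 + 0 = 0.0
Step 4: nu([0,1]) = F(1) - F(0) = 6.5 - 0.0 = 6.5


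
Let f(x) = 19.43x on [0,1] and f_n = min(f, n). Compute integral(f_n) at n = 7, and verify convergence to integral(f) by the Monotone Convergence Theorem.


f(x) = 19.43x on [0,1]; f_n(x) = min(19.43x, n). At n = 7:
Step 1: f(x) reaches 7 at x = 7/19.43 = 0.360268
Step 2: integral(f_7) = integral(19.43x, 0, 0.360268) + integral(7, 0.360268, 1)
       = 19.43*0.360268^2/2 + 7*(1 - 0.360268)
       = 1.260937 + 4.478127
       = 5.739063
Step 3: As n -> infinity, f_n increases to f, so by MCT integral(f_n) -> integral(f) = 19.43/2 = 9.715.
Convergence: integral(f_7) = 5.739063 -> 9.715 as n -> infinity


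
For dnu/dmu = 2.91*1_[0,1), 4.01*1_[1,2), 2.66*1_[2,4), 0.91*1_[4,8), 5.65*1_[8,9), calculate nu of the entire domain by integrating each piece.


Integrate each piece of the Radon-Nikodym derivative:
Step 1: integral_0^1 2.91 dx = 2.91*(1-0) = 2.91*1 = 2.91
Step 2: integral_1^2 4.01 dx = 4.01*(2-1) = 4.01*1 = 4.01
Step 3: integral_2^4 2.66 dx = 2.66*(4-2) = 2.66*2 = 5.32
Step 4: integral_4^8 0.91 dx = 0.91*(8-4) = 0.91*4 = 3.64
Step 5: integral_8^9 5.65 dx = 5.65*(9-8) = 5.65*1 = 5.65
Total: 2.91 + 4.01 + 5.32 + 3.64 + 5.65 = 21.53


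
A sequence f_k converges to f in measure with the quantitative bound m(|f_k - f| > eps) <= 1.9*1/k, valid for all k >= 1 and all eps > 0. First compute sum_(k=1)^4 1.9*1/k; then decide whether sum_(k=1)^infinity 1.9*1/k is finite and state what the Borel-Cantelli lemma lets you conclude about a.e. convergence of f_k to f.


Step 1: List the terms 1.9*1/k for k = 1 to 4:
  k=1: 1.9
  k=2: 0.95
  k=3: 0.633333
  k=4: 0.475
Step 2: Partial sum = 1.9 + 0.95 + 0.633333 + 0.475
     = 3.958333
Step 3: The full series sum_(k>=1) 1.9*1/k diverges (harmonic series, p = 1; a nonzero constant multiple of a divergent series diverges).
Step 4: The (first) Borel-Cantelli lemma requires a summable sequence of measures, so it does not apply here;
        from this bound alone no conclusion about a.e. convergence can be drawn (convergence in measure still
        gives an a.e.-convergent subsequence, but not a.e. convergence of the whole sequence).
Conclusion: series diverges; Borel-Cantelli is inconclusive about a.e. convergence of f_k.


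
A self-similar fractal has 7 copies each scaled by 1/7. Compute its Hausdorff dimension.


For a self-similar set with N copies scaled by 1/r:
dim_H = log(N)/log(r) = log(7)/log(7)
= 1.94591/1.94591
= 1


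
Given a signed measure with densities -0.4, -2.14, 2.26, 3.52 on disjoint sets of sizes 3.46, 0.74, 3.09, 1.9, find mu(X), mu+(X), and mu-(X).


Step 1: Compute signed measure on each set:
  Set 1: -0.4 * 3.46 = -1.384
  Set 2: -2.14 * 0.74 = -1.5836
  Set 3: 2.26 * 3.09 = 6.9834
  Set 4: 3.52 * 1.9 = 6.688
Step 2: Total signed measure = (-1.384) + (-1.5836) + (6.9834) + (6.688)
     = 10.7038
Step 3: Positive part mu+(X) = sum of positive contributions = 13.6714
Step 4: Negative part mu-(X) = |sum of negative contributions| = 2.9676


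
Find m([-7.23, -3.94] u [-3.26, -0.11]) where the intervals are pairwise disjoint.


For pairwise disjoint intervals, m(union) = sum of lengths.
= (-3.94 - -7.23) + (-0.11 - -3.26)
= 3.29 + 3.15
= 6.44


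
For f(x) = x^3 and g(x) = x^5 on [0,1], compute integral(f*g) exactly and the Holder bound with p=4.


Step 1: Exact integral of f*g = integral(x^8, 0, 1) = 1/9
     = 0.111111
Step 2: Holder bound with p=4, q=1.333333:
  ||f||_p = (integral x^12 dx)^(1/4) = (1/13)^(1/4) = 0.52664
  ||g||_q = (integral x^6.666667 dx)^(1/1.333333) = (1/7.666667)^(1/1.333333) = 0.217043
Step 3: Holder bound = ||f||_p * ||g||_q = 0.52664 * 0.217043 = 0.114303
Verification: 0.111111 <= 0.114303 (Holder holds)


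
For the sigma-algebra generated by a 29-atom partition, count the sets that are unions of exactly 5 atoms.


Each element of F is a union of some subset of the 29 atoms.
Elements that are unions of exactly 5 atoms correspond to 5-element subsets of the 29 atoms.
Count = C(29, 5) = 29! / (5! * 24!) = 118755.


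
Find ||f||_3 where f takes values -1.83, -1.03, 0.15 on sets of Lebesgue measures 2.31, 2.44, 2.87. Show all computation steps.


Step 1: Compute |f_i|^3 for each value:
  |-1.83|^3 = 6.128487
  |-1.03|^3 = 1.092727
  |0.15|^3 = 0.003375
Step 2: Multiply by measures and sum:
  6.128487 * 2.31 = 14.156805
  1.092727 * 2.44 = 2.666254
  0.003375 * 2.87 = 0.009686
Sum = 14.156805 + 2.666254 + 0.009686 = 16.832745
Step 3: Take the p-th root:
||f||_3 = (16.832745)^(1/3) = 2.562821


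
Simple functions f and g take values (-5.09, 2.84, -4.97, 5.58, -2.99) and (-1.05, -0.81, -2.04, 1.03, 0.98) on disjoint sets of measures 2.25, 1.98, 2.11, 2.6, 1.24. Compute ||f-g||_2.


Step 1: Compute differences f_i - g_i:
  -5.09 - -1.05 = -4.04
  2.84 - -0.81 = 3.65
  -4.97 - -2.04 = -2.93
  5.58 - 1.03 = 4.55
  -2.99 - 0.98 = -3.97
Step 2: Compute |diff|^2 * measure for each set:
  |-4.04|^2 * 2.25 = 16.3216 * 2.25 = 36.7236
  |3.65|^2 * 1.98 = 13.3225 * 1.98 = 26.37855
  |-2.93|^2 * 2.11 = 8.5849 * 2.11 = 18.114139
  |4.55|^2 * 2.6 = 20.7025 * 2.6 = 53.8265
  |-3.97|^2 * 1.24 = 15.7609 * 1.24 = 19.543516
Step 3: Sum = 154.586305
Step 4: ||f-g||_2 = (154.586305)^(1/2) = 12.433274


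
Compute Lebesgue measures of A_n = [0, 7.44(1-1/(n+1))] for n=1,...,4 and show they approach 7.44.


By continuity of measure from below: if A_n increases to A, then m(A_n) -> m(A).
Here A = [0, 7.44], so m(A) = 7.44
Step 1: a_1 = 7.44*(1 - 1/2) = 3.72, m(A_1) = 3.72
Step 2: a_2 = 7.44*(1 - 1/3) = 4.96, m(A_2) = 4.96
Step 3: a_3 = 7.44*(1 - 1/4) = 5.58, m(A_3) = 5.58
Step 4: a_4 = 7.44*(1 - 1/5) = 5.952, m(A_4) = 5.952
Limit: m(A_n) -> m([0,7.44]) = 7.44


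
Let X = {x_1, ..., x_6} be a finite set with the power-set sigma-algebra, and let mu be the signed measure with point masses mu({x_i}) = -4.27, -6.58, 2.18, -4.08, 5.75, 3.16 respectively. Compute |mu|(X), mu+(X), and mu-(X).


Step 1: Every measurable set is a union of atoms (the cells / points), so a Hahn decomposition is
  obtained by grouping atoms by sign: P = union of atoms with mu > 0, N = union of the remaining atoms.
  Atoms in P (indices): 3, 5, 6;  atoms in N (indices): 1, 2, 4
  Positive values: 2.18, 5.75, 3.16
  Negative values: -4.27, -6.58, -4.08
Step 2: mu+(X) = mu(P) = sum of positive atom values = 11.09
Step 3: mu-(X) = -mu(N) = sum of |negative atom values| = 14.93
Step 4: |mu|(X) = mu+(X) + mu-(X) = 11.09 + 14.93 = 26.02


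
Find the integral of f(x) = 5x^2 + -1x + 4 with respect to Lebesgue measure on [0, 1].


The Lebesgue integral of a Riemann-integrable function agrees with the Riemann integral.
Antiderivative F(x) = (5/3)x^3 + (-1/2)x^2 + 4x
F(1) = (5/3)*1^3 + (-1/2)*1^2 + 4*1
     = (5/3)*1 + (-1/2)*1 + 4*1
     = 1.666667 + -0.5 + 4
     = 5.166667
F(0) = 0.0
Integral = F(1) - F(0) = 5.166667 - 0.0 = 5.166667


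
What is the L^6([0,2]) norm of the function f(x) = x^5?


Step 1: ||f||_6 = (integral_0^2 |x^5|^6 dx)^(1/6)
     = (integral_0^2 x^30 dx)^(1/6)
Step 2: integral_0^2 x^30 dx = [x^31/(31)] from 0 to 2 = 2^31/31
     = 2147483648/31 = 6.927367e+07
Step 3: ||f||_6 = (6.927367e+07)^(1/6) = 20.265688


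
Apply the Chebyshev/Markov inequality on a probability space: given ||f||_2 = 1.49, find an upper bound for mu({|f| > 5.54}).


Chebyshev/Markov inequality: mu(|f| > eps) <= (||f||_p / eps)^p
Step 1: ||f||_2 / eps = 1.49 / 5.54 = 0.268953
Step 2: Raise to power p = 2:
  (0.268953)^2 = 0.072336
Step 3: Therefore mu(|f| > 5.54) <= 0.072336


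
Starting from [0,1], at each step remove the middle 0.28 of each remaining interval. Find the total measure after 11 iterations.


Step 1: At each step, fraction remaining = 1 - 0.28 = 0.72
Step 2: After 11 steps, measure = (0.72)^11
Result = 0.026956


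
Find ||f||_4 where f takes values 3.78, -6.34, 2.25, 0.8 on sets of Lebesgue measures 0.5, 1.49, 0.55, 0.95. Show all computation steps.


Step 1: Compute |f_i|^4 for each value:
  |3.78|^4 = 204.158375
  |-6.34|^4 = 1615.686259
  |2.25|^4 = 25.628906
  |0.8|^4 = 0.4096
Step 2: Multiply by measures and sum:
  204.158375 * 0.5 = 102.079187
  1615.686259 * 1.49 = 2407.372526
  25.628906 * 0.55 = 14.095898
  0.4096 * 0.95 = 0.38912
Sum = 102.079187 + 2407.372526 + 14.095898 + 0.38912 = 2523.936732
Step 3: Take the p-th root:
||f||_4 = (2523.936732)^(1/4) = 7.087933


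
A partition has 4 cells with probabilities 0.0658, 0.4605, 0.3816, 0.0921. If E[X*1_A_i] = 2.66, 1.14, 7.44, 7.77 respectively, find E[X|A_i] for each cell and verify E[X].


For each cell A_i: E[X|A_i] = E[X*1_A_i] / P(A_i)
Step 1: E[X|A_1] = 2.66 / 0.0658 = 40.425532
Step 2: E[X|A_2] = 1.14 / 0.4605 = 2.47557
Step 3: E[X|A_3] = 7.44 / 0.3816 = 19.496855
Step 4: E[X|A_4] = 7.77 / 0.0921 = 84.364821
Verification: E[X] = sum E[X*1_A_i] = 2.66 + 1.14 + 7.44 + 7.77 = 19.01


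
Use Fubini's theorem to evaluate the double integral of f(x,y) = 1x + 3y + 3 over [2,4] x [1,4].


By Fubini, integrate in x first, then y.
Step 1: Fix y, integrate over x in [2,4]:
  integral(1x + 3y + 3, x=2..4)
  = 1*(4^2 - 2^2)/2 + (3y + 3)*(4 - 2)
  = 6 + (3y + 3)*2
  = 6 + 6y + 6
  = 12 + 6y
Step 2: Integrate over y in [1,4]:
  integral(12 + 6y, y=1..4)
  = 12*3 + 6*(4^2 - 1^2)/2
  = 36 + 45
  = 81


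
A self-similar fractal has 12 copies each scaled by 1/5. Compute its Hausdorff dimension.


For a self-similar set with N copies scaled by 1/r:
dim_H = log(N)/log(r) = log(12)/log(5)
= 2.484907/1.609438
= 1.543959


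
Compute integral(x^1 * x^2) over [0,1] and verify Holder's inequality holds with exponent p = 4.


Step 1: Exact integral of f*g = integral(x^3, 0, 1) = 1/4
     = 0.25
Step 2: Holder bound with p=4, q=1.333333:
  ||f||_p = (integral x^4 dx)^(1/4) = (1/5)^(1/4) = 0.66874
  ||g||_q = (integral x^2.666667 dx)^(1/1.333333) = (1/3.666667)^(1/1.333333) = 0.377395
Step 3: Holder bound = ||f||_p * ||g||_q = 0.66874 * 0.377395 = 0.252379
Verification: 0.25 <= 0.252379 (Holder holds)


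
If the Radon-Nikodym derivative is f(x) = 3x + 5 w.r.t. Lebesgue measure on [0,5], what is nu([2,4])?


nu(A) = integral_A (dnu/dmu) dmu = integral_2^4 (3x + 5) dx
Step 1: Antiderivative F(x) = (3/2)x^2 + 5x
Step 2: F(4) = (3/2)*4^2 + 5*4 = 24 + 20 = 44
Step 3: F(2) = (3/2)*2^2 + 5*2 = 6 + 10 = 16
Step 4: nu([2,4]) = F(4) - F(2) = 44 - 16 = 28


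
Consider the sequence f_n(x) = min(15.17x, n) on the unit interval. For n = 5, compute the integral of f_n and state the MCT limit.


f(x) = 15.17x on [0,1]; f_n(x) = min(15.17x, n). At n = 5:
Step 1: f(x) reaches 5 at x = 5/15.17 = 0.329598
Step 2: integral(f_5) = integral(15.17x, 0, 0.329598) + integral(5, 0.329598, 1)
       = 15.17*0.329598^2/2 + 5*(1 - 0.329598)
       = 0.823995 + 3.352011
       = 4.176005
Step 3: As n -> infinity, f_n increases to f, so by MCT integral(f_n) -> integral(f) = 15.17/2 = 7.585.
Convergence: integral(f_5) = 4.176005 -> 7.585 as n -> infinity


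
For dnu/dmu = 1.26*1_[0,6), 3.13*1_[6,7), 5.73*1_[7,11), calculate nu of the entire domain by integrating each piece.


Integrate each piece of the Radon-Nikodym derivative:
Step 1: integral_0^6 1.26 dx = 1.26*(6-0) = 1.26*6 = 7.56
Step 2: integral_6^7 3.13 dx = 3.13*(7-6) = 3.13*1 = 3.13
Step 3: integral_7^11 5.73 dx = 5.73*(11-7) = 5.73*4 = 22.92
Total: 7.56 + 3.13 + 22.92 = 33.61


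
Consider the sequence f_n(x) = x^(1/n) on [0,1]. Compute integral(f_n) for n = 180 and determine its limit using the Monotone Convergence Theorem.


At n = 180: f_180(x) = x^(1/180).
Step 1: integral(x^(1/180), 0, 1) = [x^(1/180+1) / (1/180+1)] from 0 to 1
     = 1 / (1/180 + 1) = 1 / ((180+1)/180) = 180/(180+1)
     = 180/181 = 0.994475
Step 2: As n -> infinity, f_n(x) = x^(1/n) -> 1 for x in (0,1], and f_n is increasing in n.
By MCT, lim_n integral(f_n) = integral(lim_n f_n) = integral(1, 0, 1) = 1.
Step 3: Verify convergence: 180/181 = 0.994475 -> 1


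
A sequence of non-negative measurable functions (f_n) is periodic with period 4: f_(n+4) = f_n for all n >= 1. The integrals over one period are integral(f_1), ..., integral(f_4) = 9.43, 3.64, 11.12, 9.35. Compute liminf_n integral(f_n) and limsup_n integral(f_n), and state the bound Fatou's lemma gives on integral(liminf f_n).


The sequence (integral(f_n)) is periodic with period 4, repeating the values 9.43, 3.64, 11.12, 9.35 indefinitely.
Step 1: For a periodic sequence, every tail (a_m, a_(m+1), ...) contains all 4 period values infinitely often.
Step 2: Hence inf of every tail = min of the period values = min(9.43, 3.64, 11.12, 9.35) = 3.64.
        liminf_n integral(f_n) = sup over m of (inf of tail from m) = 3.64.
Step 3: Similarly sup of every tail = max of the period values = 11.12.
        limsup_n integral(f_n) = 11.12.
Step 4: Fatou's lemma: integral(liminf_n f_n) <= liminf_n integral(f_n) = 3.64.
        So the integral of the pointwise liminf is at most 3.64.


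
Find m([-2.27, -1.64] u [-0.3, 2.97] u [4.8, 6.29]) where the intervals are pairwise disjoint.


For pairwise disjoint intervals, m(union) = sum of lengths.
= (-1.64 - -2.27) + (2.97 - -0.3) + (6.29 - 4.8)
= 0.63 + 3.27 + 1.49
= 5.39


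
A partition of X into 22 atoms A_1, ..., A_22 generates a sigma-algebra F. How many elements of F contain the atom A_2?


Each element of F is a union of some subset S of the 22 atoms.
The element contains A_2 iff A_2 is in S.
So we count subsets S of {A_1,...,A_22} with A_2 in S: choose freely among the other 21 atoms.
Count = 2^(22-1) = 2^21 = 2097152.


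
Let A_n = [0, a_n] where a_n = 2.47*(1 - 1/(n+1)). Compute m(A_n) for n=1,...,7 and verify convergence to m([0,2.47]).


By continuity of measure from below: if A_n increases to A, then m(A_n) -> m(A).
Here A = [0, 2.47], so m(A) = 2.47
Step 1: a_1 = 2.47*(1 - 1/2) = 1.235, m(A_1) = 1.235
Step 2: a_2 = 2.47*(1 - 1/3) = 1.6467, m(A_2) = 1.6467
Step 3: a_3 = 2.47*(1 - 1/4) = 1.8525, m(A_3) = 1.8525
Step 4: a_4 = 2.47*(1 - 1/5) = 1.976, m(A_4) = 1.976
Step 5: a_5 = 2.47*(1 - 1/6) = 2.0583, m(A_5) = 2.0583
Step 6: a_6 = 2.47*(1 - 1/7) = 2.1171, m(A_6) = 2.1171
Step 7: a_7 = 2.47*(1 - 1/8) = 2.1613, m(A_7) = 2.1613
Limit: m(A_n) -> m([0,2.47]) = 2.47


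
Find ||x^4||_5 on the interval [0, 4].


Step 1: ||f||_5 = (integral_0^4 |x^4|^5 dx)^(1/5)
     = (integral_0^4 x^20 dx)^(1/5)
Step 2: integral_0^4 x^20 dx = [x^21/(21)] from 0 to 4 = 4^21/21
     = 4398046511104/21 = 2.094308e+11
Step 3: ||f||_5 = (2.094308e+11)^(1/5) = 183.741858


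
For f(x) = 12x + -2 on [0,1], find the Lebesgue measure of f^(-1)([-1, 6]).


f^(-1)([-1, 6]) = {x : -1 <= 12x + -2 <= 6}
Solving: (-1 - -2)/12 <= x <= (6 - -2)/12
= [0.083333, 0.666667]
Intersecting with [0,1]: [0.083333, 0.666667]
Measure = 0.666667 - 0.083333 = 0.583333


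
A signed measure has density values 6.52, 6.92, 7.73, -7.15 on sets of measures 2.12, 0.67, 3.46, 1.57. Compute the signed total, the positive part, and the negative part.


Step 1: Compute signed measure on each set:
  Set 1: 6.52 * 2.12 = 13.8224
  Set 2: 6.92 * 0.67 = 4.6364
  Set 3: 7.73 * 3.46 = 26.7458
  Set 4: -7.15 * 1.57 = -11.2255
Step 2: Total signed measure = (13.8224) + (4.6364) + (26.7458) + (-11.2255)
     = 33.9791
Step 3: Positive part mu+(X) = sum of positive contributions = 45.2046
Step 4: Negative part mu-(X) = |sum of negative contributions| = 11.2255


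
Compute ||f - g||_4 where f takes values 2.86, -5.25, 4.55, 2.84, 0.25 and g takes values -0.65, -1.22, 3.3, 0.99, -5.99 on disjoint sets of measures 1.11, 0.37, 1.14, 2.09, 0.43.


Step 1: Compute differences f_i - g_i:
  2.86 - -0.65 = 3.51
  -5.25 - -1.22 = -4.03
  4.55 - 3.3 = 1.25
  2.84 - 0.99 = 1.85
  0.25 - -5.99 = 6.24
Step 2: Compute |diff|^4 * measure for each set:
  |3.51|^4 * 1.11 = 151.784864 * 1.11 = 168.481199
  |-4.03|^4 * 0.37 = 263.766833 * 0.37 = 97.593728
  |1.25|^4 * 1.14 = 2.441406 * 1.14 = 2.783203
  |1.85|^4 * 2.09 = 11.713506 * 2.09 = 24.481228
  |6.24|^4 * 0.43 = 1516.136694 * 0.43 = 651.938778
Step 3: Sum = 945.278137
Step 4: ||f-g||_4 = (945.278137)^(1/4) = 5.544851


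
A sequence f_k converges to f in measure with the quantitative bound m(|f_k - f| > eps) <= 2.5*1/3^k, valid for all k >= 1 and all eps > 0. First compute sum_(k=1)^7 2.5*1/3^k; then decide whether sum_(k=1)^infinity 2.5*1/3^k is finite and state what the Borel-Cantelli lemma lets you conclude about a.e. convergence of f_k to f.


Step 1: List the terms 2.5*1/3^k for k = 1 to 7:
  k=1: 0.833333
  k=2: 0.277778
  k=3: 0.092593
  k=4: 0.030864
  k=5: 0.010288
  k=6: 0.003429
  k=7: 0.001143
Step 2: Partial sum = 0.833333 + 0.277778 + 0.092593 + 0.030864 + 0.010288 + 0.003429 + 0.001143
     = 1.249428
Step 3: The full series sum_(k>=1) 2.5*1/3^k converges (geometric series with ratio 1/3 < 1; a constant multiple of a convergent series converges).
Step 4: Fix eps > 0. Since sum_k m(|f_k - f| > eps) < infinity, the Borel-Cantelli lemma gives
        m(limsup_k {|f_k - f| > eps}) = 0, i.e. for a.e. x, |f_k(x) - f(x)| <= eps for all large k.
        Applying this with eps = 1/j for j = 1, 2, ... and intersecting the countably many full-measure sets,
        for a.e. x we get limsup_k |f_k(x) - f(x)| <= 1/j for every j, hence f_k -> f almost everywhere.
Conclusion: series converges; Borel-Cantelli yields f_k -> f a.e.


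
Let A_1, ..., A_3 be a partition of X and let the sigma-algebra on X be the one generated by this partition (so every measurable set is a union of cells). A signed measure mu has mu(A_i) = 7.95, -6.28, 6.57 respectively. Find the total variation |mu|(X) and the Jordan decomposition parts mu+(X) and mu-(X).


Step 1: Every measurable set is a union of atoms (the cells / points), so a Hahn decomposition is
  obtained by grouping atoms by sign: P = union of atoms with mu > 0, N = union of the remaining atoms.
  Atoms in P (indices): 1, 3;  atoms in N (indices): 2
  Positive values: 7.95, 6.57
  Negative values: -6.28
Step 2: mu+(X) = mu(P) = sum of positive atom values = 14.52
Step 3: mu-(X) = -mu(N) = sum of |negative atom values| = 6.28
Step 4: |mu|(X) = mu+(X) + mu-(X) = 14.52 + 6.28 = 20.8


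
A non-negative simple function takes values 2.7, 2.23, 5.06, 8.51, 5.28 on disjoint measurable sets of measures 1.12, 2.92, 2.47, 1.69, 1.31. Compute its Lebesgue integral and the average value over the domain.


Step 1: Integral = sum(value_i * measure_i)
= 2.7*1.12 + 2.23*2.92 + 5.06*2.47 + 8.51*1.69 + 5.28*1.31
= 3.024 + 6.5116 + 12.4982 + 14.3819 + 6.9168
= 43.3325
Step 2: Total measure of domain = 1.12 + 2.92 + 2.47 + 1.69 + 1.31 = 9.51
Step 3: Average value = 43.3325 / 9.51 = 4.556519


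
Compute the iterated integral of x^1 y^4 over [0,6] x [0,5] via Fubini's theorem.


By Fubini's theorem, the double integral factors as a product of single integrals:
Step 1: integral_0^6 x^1 dx = [x^2/2] from 0 to 6
     = 6^2/2 = 18
Step 2: integral_0^5 y^4 dy = [y^5/5] from 0 to 5
     = 5^5/5 = 625
Step 3: Double integral = 18 * 625 = 11250


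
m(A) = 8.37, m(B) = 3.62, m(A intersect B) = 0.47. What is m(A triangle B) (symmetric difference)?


m(A Delta B) = m(A) + m(B) - 2*m(A n B)
= 8.37 + 3.62 - 2*0.47
= 8.37 + 3.62 - 0.94
= 11.05


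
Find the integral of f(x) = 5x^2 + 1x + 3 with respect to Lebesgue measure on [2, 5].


The Lebesgue integral of a Riemann-integrable function agrees with the Riemann integral.
Antiderivative F(x) = (5/3)x^3 + (1/2)x^2 + 3x
F(5) = (5/3)*5^3 + (1/2)*5^2 + 3*5
     = (5/3)*125 + (1/2)*25 + 3*5
     = 208.333333 + 12.5 + 15
     = 235.833333
F(2) = 21.333333
Integral = F(5) - F(2) = 235.833333 - 21.333333 = 214.5


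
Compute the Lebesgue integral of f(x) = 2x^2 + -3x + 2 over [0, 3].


The Lebesgue integral of a Riemann-integrable function agrees with the Riemann integral.
Antiderivative F(x) = (2/3)x^3 + (-3/2)x^2 + 2x
F(3) = (2/3)*3^3 + (-3/2)*3^2 + 2*3
     = (2/3)*27 + (-3/2)*9 + 2*3
     = 18 + -13.5 + 6
     = 10.5
F(0) = 0.0
Integral = F(3) - F(0) = 10.5 - 0.0 = 10.5


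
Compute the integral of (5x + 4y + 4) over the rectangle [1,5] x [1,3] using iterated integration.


By Fubini, integrate in x first, then y.
Step 1: Fix y, integrate over x in [1,5]:
  integral(5x + 4y + 4, x=1..5)
  = 5*(5^2 - 1^2)/2 + (4y + 4)*(5 - 1)
  = 60 + (4y + 4)*4
  = 60 + 16y + 16
  = 76 + 16y
Step 2: Integrate over y in [1,3]:
  integral(76 + 16y, y=1..3)
  = 76*2 + 16*(3^2 - 1^2)/2
  = 152 + 64
  = 216


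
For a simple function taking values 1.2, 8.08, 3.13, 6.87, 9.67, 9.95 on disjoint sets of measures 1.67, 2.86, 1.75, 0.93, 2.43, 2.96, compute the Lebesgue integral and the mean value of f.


Step 1: Integral = sum(value_i * measure_i)
= 1.2*1.67 + 8.08*2.86 + 3.13*1.75 + 6.87*0.93 + 9.67*2.43 + 9.95*2.96
= 2.004 + 23.1088 + 5.4775 + 6.3891 + 23.4981 + 29.452
= 89.9295
Step 2: Total measure of domain = 1.67 + 2.86 + 1.75 + 0.93 + 2.43 + 2.96 = 12.6
Step 3: Average value = 89.9295 / 12.6 = 7.137262
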